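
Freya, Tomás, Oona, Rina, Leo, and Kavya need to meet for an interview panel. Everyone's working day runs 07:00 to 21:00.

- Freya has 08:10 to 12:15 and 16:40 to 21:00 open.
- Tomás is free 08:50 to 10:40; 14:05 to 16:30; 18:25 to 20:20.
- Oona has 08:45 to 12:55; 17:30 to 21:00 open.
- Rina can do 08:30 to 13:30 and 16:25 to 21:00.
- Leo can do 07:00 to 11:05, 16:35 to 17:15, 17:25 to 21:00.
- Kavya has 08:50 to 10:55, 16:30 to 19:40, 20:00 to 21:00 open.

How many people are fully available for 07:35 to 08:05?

1

Leo can make the full 07:35-08:05 slot — that's 1.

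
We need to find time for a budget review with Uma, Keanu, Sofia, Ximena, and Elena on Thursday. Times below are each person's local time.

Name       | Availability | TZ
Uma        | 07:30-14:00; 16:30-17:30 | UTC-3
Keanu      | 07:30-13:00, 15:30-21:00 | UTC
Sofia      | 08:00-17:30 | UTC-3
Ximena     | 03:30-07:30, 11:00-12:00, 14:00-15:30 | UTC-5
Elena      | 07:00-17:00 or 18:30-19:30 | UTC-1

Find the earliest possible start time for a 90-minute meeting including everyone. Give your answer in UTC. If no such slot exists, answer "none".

Uma in UTC: 10:30-17:00, 19:30-20:30 (add 3h to convert from UTC-3).
Keanu in UTC: 07:30-13:00, 15:30-21:00.
Sofia in UTC: 11:00-20:30 (add 3h to convert from UTC-3).
Ximena in UTC: 08:30-12:30, 16:00-17:00, 19:00-20:30 (add 5h to convert from UTC-5).
Elena in UTC: 08:00-18:00, 19:30-20:30 (add 1h to convert from UTC-1).
Uma ∩ Keanu: 10:30-13:00, 15:30-17:00, 19:30-20:30.
Uma ∩ Keanu ∩ Sofia: 11:00-13:00, 15:30-17:00, 19:30-20:30.
Uma ∩ Keanu ∩ Sofia ∩ Ximena: 11:00-12:30, 16:00-17:00, 19:30-20:30.
Uma ∩ Keanu ∩ Sofia ∩ Ximena ∩ Elena: 11:00-12:30, 16:00-17:00, 19:30-20:30.
The first common window of at least 90 minutes is 11:00-12:30, so the earliest start is 11:00.

11:00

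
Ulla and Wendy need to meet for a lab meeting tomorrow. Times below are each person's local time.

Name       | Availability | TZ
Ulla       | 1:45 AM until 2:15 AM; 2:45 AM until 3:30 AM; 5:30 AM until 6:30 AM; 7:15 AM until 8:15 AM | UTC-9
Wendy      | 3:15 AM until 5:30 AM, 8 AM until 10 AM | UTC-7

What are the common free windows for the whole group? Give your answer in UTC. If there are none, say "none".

Ulla in UTC: 10:45-11:15, 11:45-12:30, 14:30-15:30, 16:15-17:15 (add 9h to convert from UTC-9).
Wendy in UTC: 10:15-12:30, 15:00-17:00 (add 7h to convert from UTC-7).
Ulla ∩ Wendy: 10:45-11:15, 11:45-12:30, 15:00-15:30, 16:15-17:00.

10:45-11:15, 11:45-12:30, 15:00-15:30, 16:15-17:00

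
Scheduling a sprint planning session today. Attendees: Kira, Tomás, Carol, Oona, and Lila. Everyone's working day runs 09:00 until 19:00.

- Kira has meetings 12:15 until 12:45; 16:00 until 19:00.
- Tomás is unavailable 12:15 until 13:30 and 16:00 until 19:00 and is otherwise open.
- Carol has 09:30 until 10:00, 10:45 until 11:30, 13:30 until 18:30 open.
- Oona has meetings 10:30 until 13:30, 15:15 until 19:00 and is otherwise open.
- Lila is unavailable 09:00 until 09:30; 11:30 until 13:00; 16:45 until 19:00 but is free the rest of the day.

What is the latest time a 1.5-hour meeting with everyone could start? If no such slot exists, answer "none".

Kira free: 09:00-12:15, 12:45-16:00 (invert busy blocks within the working day).
Tomás free: 09:00-12:15, 13:30-16:00 (invert busy blocks within the working day).
Carol free: 09:30-10:00, 10:45-11:30, 13:30-18:30.
Oona free: 09:00-10:30, 13:30-15:15 (invert busy blocks within the working day).
Lila free: 09:30-11:30, 13:00-16:45 (invert busy blocks within the working day).
Kira ∩ Tomás: 09:00-12:15, 13:30-16:00.
Kira ∩ Tomás ∩ Carol: 09:30-10:00, 10:45-11:30, 13:30-16:00.
Kira ∩ Tomás ∩ Carol ∩ Oona: 09:30-10:00, 13:30-15:15.
Kira ∩ Tomás ∩ Carol ∩ Oona ∩ Lila: 09:30-10:00, 13:30-15:15.
So the common availability across everyone is 09:30-10:00, 13:30-15:15.
The last common window of at least 90 minutes is 13:30-15:15; a 90-minute meeting can start as late as 13:45 and still end by 15:15.

13:45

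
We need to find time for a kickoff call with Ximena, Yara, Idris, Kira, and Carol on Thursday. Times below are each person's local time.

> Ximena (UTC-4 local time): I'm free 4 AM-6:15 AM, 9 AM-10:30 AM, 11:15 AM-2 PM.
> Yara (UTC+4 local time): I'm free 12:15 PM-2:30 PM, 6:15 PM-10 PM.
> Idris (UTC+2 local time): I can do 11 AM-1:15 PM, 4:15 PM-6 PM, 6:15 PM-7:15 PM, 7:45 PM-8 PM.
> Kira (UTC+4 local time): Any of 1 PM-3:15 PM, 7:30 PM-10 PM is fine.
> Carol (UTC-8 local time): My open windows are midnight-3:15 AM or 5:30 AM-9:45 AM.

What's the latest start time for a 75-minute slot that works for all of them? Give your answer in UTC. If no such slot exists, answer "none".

Ximena in UTC: 08:00-10:15, 13:00-14:30, 15:15-18:00 (add 4h to convert from UTC-4).
Yara in UTC: 08:15-10:30, 14:15-18:00 (subtract 4h to convert from UTC+4).
Idris in UTC: 09:00-11:15, 14:15-16:00, 16:15-17:15, 17:45-18:00 (subtract 2h to convert from UTC+2).
Kira in UTC: 09:00-11:15, 15:30-18:00 (subtract 4h to convert from UTC+4).
Carol in UTC: 08:00-11:15, 13:30-17:45 (add 8h to convert from UTC-8).
Ximena ∩ Yara: 08:15-10:15, 14:15-14:30, 15:15-18:00.
Ximena ∩ Yara ∩ Idris: 09:00-10:15, 14:15-14:30, 15:15-16:00, 16:15-17:15, 17:45-18:00.
Ximena ∩ Yara ∩ Idris ∩ Kira: 09:00-10:15, 15:30-16:00, 16:15-17:15, 17:45-18:00.
Ximena ∩ Yara ∩ Idris ∩ Kira ∩ Carol: 09:00-10:15, 15:30-16:00, 16:15-17:15.
The last common window of at least 75 minutes is 09:00-10:15; a 75-minute meeting can start as late as 09:00 and still end by 10:15.

09:00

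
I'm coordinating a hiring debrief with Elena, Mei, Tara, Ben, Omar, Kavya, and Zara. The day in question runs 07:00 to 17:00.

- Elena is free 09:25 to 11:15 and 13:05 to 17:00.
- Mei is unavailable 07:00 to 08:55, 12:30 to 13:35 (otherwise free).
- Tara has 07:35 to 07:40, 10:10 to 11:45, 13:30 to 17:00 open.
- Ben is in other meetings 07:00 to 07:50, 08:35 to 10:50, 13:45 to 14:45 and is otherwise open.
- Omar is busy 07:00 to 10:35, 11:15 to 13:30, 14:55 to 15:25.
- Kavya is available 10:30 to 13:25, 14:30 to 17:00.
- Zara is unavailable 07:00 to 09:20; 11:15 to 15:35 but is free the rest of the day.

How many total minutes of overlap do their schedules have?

110

Elena free: 09:25-11:15, 13:05-17:00.
Mei free: 08:55-12:30, 13:35-17:00 (invert busy blocks within the working day).
Tara free: 07:35-07:40, 10:10-11:45, 13:30-17:00.
Ben free: 07:50-08:35, 10:50-13:45, 14:45-17:00 (invert busy blocks within the working day).
Omar free: 10:35-11:15, 13:30-14:55, 15:25-17:00 (invert busy blocks within the working day).
Kavya free: 10:30-13:25, 14:30-17:00.
Zara free: 09:20-11:15, 15:35-17:00 (invert busy blocks within the working day).
Elena ∩ Mei: 09:25-11:15, 13:35-17:00.
Elena ∩ Mei ∩ Tara: 10:10-11:15, 13:35-17:00.
Elena ∩ Mei ∩ Tara ∩ Ben: 10:50-11:15, 13:35-13:45, 14:45-17:00.
Elena ∩ Mei ∩ Tara ∩ Ben ∩ Omar: 10:50-11:15, 13:35-13:45, 14:45-14:55, 15:25-17:00.
Elena ∩ Mei ∩ Tara ∩ Ben ∩ Omar ∩ Kavya: 10:50-11:15, 14:45-14:55, 15:25-17:00.
Elena ∩ Mei ∩ Tara ∩ Ben ∩ Omar ∩ Kavya ∩ Zara: 10:50-11:15, 15:35-17:00.
So the common availability across everyone is 10:50-11:15, 15:35-17:00.
Summing the common windows: 25 + 85 = 110 minutes.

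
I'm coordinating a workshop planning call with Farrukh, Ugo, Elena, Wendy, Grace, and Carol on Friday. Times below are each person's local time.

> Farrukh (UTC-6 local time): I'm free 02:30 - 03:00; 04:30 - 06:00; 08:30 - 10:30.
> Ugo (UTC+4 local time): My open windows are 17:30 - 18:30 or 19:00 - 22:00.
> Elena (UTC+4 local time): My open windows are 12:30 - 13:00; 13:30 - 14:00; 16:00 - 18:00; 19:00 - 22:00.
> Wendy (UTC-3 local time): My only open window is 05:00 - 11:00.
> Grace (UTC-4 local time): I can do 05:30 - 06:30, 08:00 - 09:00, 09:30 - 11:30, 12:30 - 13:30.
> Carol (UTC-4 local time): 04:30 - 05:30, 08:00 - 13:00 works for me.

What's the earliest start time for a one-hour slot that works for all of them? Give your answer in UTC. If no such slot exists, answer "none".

none

Farrukh in UTC: 08:30-09:00, 10:30-12:00, 14:30-16:30 (add 6h to convert from UTC-6).
Ugo in UTC: 13:30-14:30, 15:00-18:00 (subtract 4h to convert from UTC+4).
Elena in UTC: 08:30-09:00, 09:30-10:00, 12:00-14:00, 15:00-18:00 (subtract 4h to convert from UTC+4).
Wendy in UTC: 08:00-14:00 (add 3h to convert from UTC-3).
Grace in UTC: 09:30-10:30, 12:00-13:00, 13:30-15:30, 16:30-17:30 (add 4h to convert from UTC-4).
Carol in UTC: 08:30-09:30, 12:00-17:00 (add 4h to convert from UTC-4).
Farrukh ∩ Ugo: 15:00-16:30.
Farrukh ∩ Ugo ∩ Elena: 15:00-16:30.
Farrukh ∩ Ugo ∩ Elena ∩ Wendy: ∅.
Farrukh ∩ Ugo ∩ Elena ∩ Wendy ∩ Grace: ∅.
Farrukh ∩ Ugo ∩ Elena ∩ Wendy ∩ Grace ∩ Carol: ∅.
There is no time when everyone is free.
No common window is at least 60 minutes long.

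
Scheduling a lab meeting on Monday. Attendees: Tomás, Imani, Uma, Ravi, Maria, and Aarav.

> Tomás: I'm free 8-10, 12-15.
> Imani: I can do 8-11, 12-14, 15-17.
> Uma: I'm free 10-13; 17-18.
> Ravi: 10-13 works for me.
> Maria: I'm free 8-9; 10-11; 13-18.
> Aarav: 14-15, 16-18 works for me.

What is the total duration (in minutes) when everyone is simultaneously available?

Tomás ∩ Imani: 08:00-10:00, 12:00-14:00.
Tomás ∩ Imani ∩ Uma: 12:00-13:00.
Tomás ∩ Imani ∩ Uma ∩ Ravi: 12:00-13:00.
Tomás ∩ Imani ∩ Uma ∩ Ravi ∩ Maria: ∅.
Tomás ∩ Imani ∩ Uma ∩ Ravi ∩ Maria ∩ Aarav: ∅.
There is no time when everyone is free.
There is no common window, so the total is 0 minutes.

0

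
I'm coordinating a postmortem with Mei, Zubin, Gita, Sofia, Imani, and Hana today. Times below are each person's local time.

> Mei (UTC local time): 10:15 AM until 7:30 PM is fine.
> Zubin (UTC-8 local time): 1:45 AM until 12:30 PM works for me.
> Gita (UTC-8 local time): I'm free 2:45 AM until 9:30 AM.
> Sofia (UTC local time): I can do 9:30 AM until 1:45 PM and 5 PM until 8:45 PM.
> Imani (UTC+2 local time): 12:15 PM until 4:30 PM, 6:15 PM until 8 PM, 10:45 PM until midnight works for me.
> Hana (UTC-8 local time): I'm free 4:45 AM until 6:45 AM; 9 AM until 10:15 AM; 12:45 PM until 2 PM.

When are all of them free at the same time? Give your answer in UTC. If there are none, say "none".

Mei in UTC: 10:15-19:30.
Zubin in UTC: 09:45-20:30 (add 8h to convert from UTC-8).
Gita in UTC: 10:45-17:30 (add 8h to convert from UTC-8).
Sofia in UTC: 09:30-13:45, 17:00-20:45.
Imani in UTC: 10:15-14:30, 16:15-18:00, 20:45-22:00 (subtract 2h to convert from UTC+2).
Hana in UTC: 12:45-14:45, 17:00-18:15, 20:45-22:00 (add 8h to convert from UTC-8).
Mei ∩ Zubin: 10:15-19:30.
Mei ∩ Zubin ∩ Gita: 10:45-17:30.
Mei ∩ Zubin ∩ Gita ∩ Sofia: 10:45-13:45, 17:00-17:30.
Mei ∩ Zubin ∩ Gita ∩ Sofia ∩ Imani: 10:45-13:45, 17:00-17:30.
Mei ∩ Zubin ∩ Gita ∩ Sofia ∩ Imani ∩ Hana: 12:45-13:45, 17:00-17:30.
So the common availability across everyone is 12:45-13:45, 17:00-17:30.

12:45-13:45, 17:00-17:30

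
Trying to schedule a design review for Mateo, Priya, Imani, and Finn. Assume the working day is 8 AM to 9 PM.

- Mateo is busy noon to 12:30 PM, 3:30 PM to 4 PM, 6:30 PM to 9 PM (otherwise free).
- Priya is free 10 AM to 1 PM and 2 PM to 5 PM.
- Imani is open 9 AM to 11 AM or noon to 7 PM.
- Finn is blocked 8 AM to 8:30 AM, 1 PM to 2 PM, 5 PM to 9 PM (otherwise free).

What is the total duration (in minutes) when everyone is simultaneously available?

240

Mateo free: 08:00-12:00, 12:30-15:30, 16:00-18:30 (invert busy blocks within the working day).
Priya free: 10:00-13:00, 14:00-17:00.
Imani free: 09:00-11:00, 12:00-19:00.
Finn free: 08:30-13:00, 14:00-17:00 (invert busy blocks within the working day).
Mateo ∩ Priya: 10:00-12:00, 12:30-13:00, 14:00-15:30, 16:00-17:00.
Mateo ∩ Priya ∩ Imani: 10:00-11:00, 12:30-13:00, 14:00-15:30, 16:00-17:00.
Mateo ∩ Priya ∩ Imani ∩ Finn: 10:00-11:00, 12:30-13:00, 14:00-15:30, 16:00-17:00.
Summing the common windows: 60 + 30 + 90 + 60 = 240 minutes.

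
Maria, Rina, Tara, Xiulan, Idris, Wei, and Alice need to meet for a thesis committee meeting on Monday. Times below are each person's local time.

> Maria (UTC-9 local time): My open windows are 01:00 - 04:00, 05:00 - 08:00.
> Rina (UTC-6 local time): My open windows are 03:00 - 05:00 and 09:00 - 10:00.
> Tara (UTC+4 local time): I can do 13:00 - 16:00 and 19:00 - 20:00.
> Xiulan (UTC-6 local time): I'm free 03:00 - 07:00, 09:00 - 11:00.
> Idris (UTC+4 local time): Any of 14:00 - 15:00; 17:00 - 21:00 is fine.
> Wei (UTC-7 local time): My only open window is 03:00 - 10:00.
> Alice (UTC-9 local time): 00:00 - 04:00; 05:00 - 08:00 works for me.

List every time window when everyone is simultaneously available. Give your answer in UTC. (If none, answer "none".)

10:00-11:00, 15:00-16:00

Maria in UTC: 10:00-13:00, 14:00-17:00 (add 9h to convert from UTC-9).
Rina in UTC: 09:00-11:00, 15:00-16:00 (add 6h to convert from UTC-6).
Tara in UTC: 09:00-12:00, 15:00-16:00 (subtract 4h to convert from UTC+4).
Xiulan in UTC: 09:00-13:00, 15:00-17:00 (add 6h to convert from UTC-6).
Idris in UTC: 10:00-11:00, 13:00-17:00 (subtract 4h to convert from UTC+4).
Wei in UTC: 10:00-17:00 (add 7h to convert from UTC-7).
Alice in UTC: 09:00-13:00, 14:00-17:00 (add 9h to convert from UTC-9).
Maria ∩ Rina: 10:00-11:00, 15:00-16:00.
Maria ∩ Rina ∩ Tara: 10:00-11:00, 15:00-16:00.
Maria ∩ Rina ∩ Tara ∩ Xiulan: 10:00-11:00, 15:00-16:00.
Maria ∩ Rina ∩ Tara ∩ Xiulan ∩ Idris: 10:00-11:00, 15:00-16:00.
Maria ∩ Rina ∩ Tara ∩ Xiulan ∩ Idris ∩ Wei: 10:00-11:00, 15:00-16:00.
Maria ∩ Rina ∩ Tara ∩ Xiulan ∩ Idris ∩ Wei ∩ Alice: 10:00-11:00, 15:00-16:00.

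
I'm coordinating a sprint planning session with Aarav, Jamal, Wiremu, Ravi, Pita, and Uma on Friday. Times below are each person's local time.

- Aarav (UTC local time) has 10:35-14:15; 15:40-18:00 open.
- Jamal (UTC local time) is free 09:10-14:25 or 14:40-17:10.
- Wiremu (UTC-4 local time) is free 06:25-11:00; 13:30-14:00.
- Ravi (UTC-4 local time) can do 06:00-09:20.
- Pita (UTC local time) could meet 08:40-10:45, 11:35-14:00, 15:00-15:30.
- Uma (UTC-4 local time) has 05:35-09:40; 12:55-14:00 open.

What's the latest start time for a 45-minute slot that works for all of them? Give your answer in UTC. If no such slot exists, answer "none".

Aarav in UTC: 10:35-14:15, 15:40-18:00.
Jamal in UTC: 09:10-14:25, 14:40-17:10.
Wiremu in UTC: 10:25-15:00, 17:30-18:00 (add 4h to convert from UTC-4).
Ravi in UTC: 10:00-13:20 (add 4h to convert from UTC-4).
Pita in UTC: 08:40-10:45, 11:35-14:00, 15:00-15:30.
Uma in UTC: 09:35-13:40, 16:55-18:00 (add 4h to convert from UTC-4).
Aarav ∩ Jamal: 10:35-14:15, 15:40-17:10.
Aarav ∩ Jamal ∩ Wiremu: 10:35-14:15.
Aarav ∩ Jamal ∩ Wiremu ∩ Ravi: 10:35-13:20.
Aarav ∩ Jamal ∩ Wiremu ∩ Ravi ∩ Pita: 10:35-10:45, 11:35-13:20.
Aarav ∩ Jamal ∩ Wiremu ∩ Ravi ∩ Pita ∩ Uma: 10:35-10:45, 11:35-13:20.
So the common availability across everyone is 10:35-10:45, 11:35-13:20.
The last common window of at least 45 minutes is 11:35-13:20; a 45-minute meeting can start as late as 12:35 and still end by 13:20.

12:35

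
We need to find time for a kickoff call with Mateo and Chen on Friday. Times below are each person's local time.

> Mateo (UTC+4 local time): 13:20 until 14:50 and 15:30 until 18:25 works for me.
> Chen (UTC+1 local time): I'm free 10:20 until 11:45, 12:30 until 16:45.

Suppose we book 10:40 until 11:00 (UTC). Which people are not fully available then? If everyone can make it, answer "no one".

Chen, Mateo

Mateo in UTC: 09:20-10:50, 11:30-14:25 (subtract 4h to convert from UTC+4).
Chen in UTC: 09:20-10:45, 11:30-15:45 (subtract 1h to convert from UTC+1).
Mateo: not fully free for 10:40-11:00. Chen: not fully free for 10:40-11:00.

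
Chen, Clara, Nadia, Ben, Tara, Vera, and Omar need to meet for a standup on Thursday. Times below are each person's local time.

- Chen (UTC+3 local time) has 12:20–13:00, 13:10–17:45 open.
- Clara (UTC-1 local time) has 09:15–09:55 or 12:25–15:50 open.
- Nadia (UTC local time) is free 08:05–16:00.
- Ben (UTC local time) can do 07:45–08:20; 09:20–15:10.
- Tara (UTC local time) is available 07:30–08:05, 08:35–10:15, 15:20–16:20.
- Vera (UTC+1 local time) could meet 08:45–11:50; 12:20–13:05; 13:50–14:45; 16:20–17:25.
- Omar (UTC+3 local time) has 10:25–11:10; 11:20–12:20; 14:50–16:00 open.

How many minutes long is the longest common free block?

0

Chen in UTC: 09:20-10:00, 10:10-14:45 (subtract 3h to convert from UTC+3).
Clara in UTC: 10:15-10:55, 13:25-16:50 (add 1h to convert from UTC-1).
Nadia in UTC: 08:05-16:00.
Ben in UTC: 07:45-08:20, 09:20-15:10.
Tara in UTC: 07:30-08:05, 08:35-10:15, 15:20-16:20.
Vera in UTC: 07:45-10:50, 11:20-12:05, 12:50-13:45, 15:20-16:25 (subtract 1h to convert from UTC+1).
Omar in UTC: 07:25-08:10, 08:20-09:20, 11:50-13:00 (subtract 3h to convert from UTC+3).
Chen ∩ Clara: 10:15-10:55, 13:25-14:45.
Chen ∩ Clara ∩ Nadia: 10:15-10:55, 13:25-14:45.
Chen ∩ Clara ∩ Nadia ∩ Ben: 10:15-10:55, 13:25-14:45.
Chen ∩ Clara ∩ Nadia ∩ Ben ∩ Tara: ∅.
Chen ∩ Clara ∩ Nadia ∩ Ben ∩ Tara ∩ Vera: ∅.
Chen ∩ Clara ∩ Nadia ∩ Ben ∩ Tara ∩ Vera ∩ Omar: ∅.
There is no time when everyone is free.
No common window exists, so the longest block is 0 minutes.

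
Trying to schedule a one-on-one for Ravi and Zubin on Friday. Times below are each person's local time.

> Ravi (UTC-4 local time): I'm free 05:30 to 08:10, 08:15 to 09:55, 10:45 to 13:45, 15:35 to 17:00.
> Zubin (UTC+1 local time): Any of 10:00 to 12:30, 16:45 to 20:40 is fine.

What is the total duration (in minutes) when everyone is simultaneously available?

Ravi in UTC: 09:30-12:10, 12:15-13:55, 14:45-17:45, 19:35-21:00 (add 4h to convert from UTC-4).
Zubin in UTC: 09:00-11:30, 15:45-19:40 (subtract 1h to convert from UTC+1).
Ravi ∩ Zubin: 09:30-11:30, 15:45-17:45, 19:35-19:40.
Summing the common windows: 120 + 120 + 5 = 245 minutes.

245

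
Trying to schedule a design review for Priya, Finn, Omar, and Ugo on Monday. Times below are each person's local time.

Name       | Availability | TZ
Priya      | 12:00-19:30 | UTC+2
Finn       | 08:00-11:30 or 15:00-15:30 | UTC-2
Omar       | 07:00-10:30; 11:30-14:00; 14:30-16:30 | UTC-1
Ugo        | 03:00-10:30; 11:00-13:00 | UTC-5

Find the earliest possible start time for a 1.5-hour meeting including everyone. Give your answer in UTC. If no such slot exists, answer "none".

Priya in UTC: 10:00-17:30 (subtract 2h to convert from UTC+2).
Finn in UTC: 10:00-13:30, 17:00-17:30 (add 2h to convert from UTC-2).
Omar in UTC: 08:00-11:30, 12:30-15:00, 15:30-17:30 (add 1h to convert from UTC-1).
Ugo in UTC: 08:00-15:30, 16:00-18:00 (add 5h to convert from UTC-5).
Priya ∩ Finn: 10:00-13:30, 17:00-17:30.
Priya ∩ Finn ∩ Omar: 10:00-11:30, 12:30-13:30, 17:00-17:30.
Priya ∩ Finn ∩ Omar ∩ Ugo: 10:00-11:30, 12:30-13:30, 17:00-17:30.
So the common availability across everyone is 10:00-11:30, 12:30-13:30, 17:00-17:30.
The first common window of at least 90 minutes is 10:00-11:30, so the earliest start is 10:00.

10:00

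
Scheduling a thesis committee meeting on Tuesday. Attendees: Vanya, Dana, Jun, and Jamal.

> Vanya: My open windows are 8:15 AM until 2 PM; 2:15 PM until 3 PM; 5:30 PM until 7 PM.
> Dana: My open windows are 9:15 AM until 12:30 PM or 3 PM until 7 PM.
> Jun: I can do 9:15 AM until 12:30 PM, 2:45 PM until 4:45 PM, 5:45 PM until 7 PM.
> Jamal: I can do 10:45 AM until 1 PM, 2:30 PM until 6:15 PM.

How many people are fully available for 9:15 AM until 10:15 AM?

Vanya, Dana, and Jun can make the full 09:15-10:15 slot — that's 3.

3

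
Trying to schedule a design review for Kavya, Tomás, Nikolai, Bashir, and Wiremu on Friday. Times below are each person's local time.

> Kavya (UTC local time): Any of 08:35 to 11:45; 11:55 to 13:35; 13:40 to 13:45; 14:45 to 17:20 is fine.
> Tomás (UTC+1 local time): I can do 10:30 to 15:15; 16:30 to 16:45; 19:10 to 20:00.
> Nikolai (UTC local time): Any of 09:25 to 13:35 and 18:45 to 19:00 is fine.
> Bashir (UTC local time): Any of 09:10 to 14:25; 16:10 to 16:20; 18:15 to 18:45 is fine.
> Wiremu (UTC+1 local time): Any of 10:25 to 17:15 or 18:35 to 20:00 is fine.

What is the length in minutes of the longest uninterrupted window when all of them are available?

135

Kavya in UTC: 08:35-11:45, 11:55-13:35, 13:40-13:45, 14:45-17:20.
Tomás in UTC: 09:30-14:15, 15:30-15:45, 18:10-19:00 (subtract 1h to convert from UTC+1).
Nikolai in UTC: 09:25-13:35, 18:45-19:00.
Bashir in UTC: 09:10-14:25, 16:10-16:20, 18:15-18:45.
Wiremu in UTC: 09:25-16:15, 17:35-19:00 (subtract 1h to convert from UTC+1).
Kavya ∩ Tomás: 09:30-11:45, 11:55-13:35, 13:40-13:45, 15:30-15:45.
Kavya ∩ Tomás ∩ Nikolai: 09:30-11:45, 11:55-13:35.
Kavya ∩ Tomás ∩ Nikolai ∩ Bashir: 09:30-11:45, 11:55-13:35.
Kavya ∩ Tomás ∩ Nikolai ∩ Bashir ∩ Wiremu: 09:30-11:45, 11:55-13:35.
Those are the intersection windows.
The longest is 09:30-11:45 at 135 minutes.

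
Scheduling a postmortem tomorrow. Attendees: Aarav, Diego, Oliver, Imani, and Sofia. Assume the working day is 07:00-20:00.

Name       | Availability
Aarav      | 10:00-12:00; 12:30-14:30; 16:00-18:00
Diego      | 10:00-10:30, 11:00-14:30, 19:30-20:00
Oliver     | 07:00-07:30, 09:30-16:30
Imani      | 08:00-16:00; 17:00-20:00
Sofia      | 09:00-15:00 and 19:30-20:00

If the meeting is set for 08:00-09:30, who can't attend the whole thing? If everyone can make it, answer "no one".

Aarav: not fully free for 08:00-09:30. Diego: not fully free for 08:00-09:30. Oliver: not fully free for 08:00-09:30. Imani: free for 08:00-09:30. Sofia: not fully free for 08:00-09:30.

Aarav, Diego, Oliver, Sofia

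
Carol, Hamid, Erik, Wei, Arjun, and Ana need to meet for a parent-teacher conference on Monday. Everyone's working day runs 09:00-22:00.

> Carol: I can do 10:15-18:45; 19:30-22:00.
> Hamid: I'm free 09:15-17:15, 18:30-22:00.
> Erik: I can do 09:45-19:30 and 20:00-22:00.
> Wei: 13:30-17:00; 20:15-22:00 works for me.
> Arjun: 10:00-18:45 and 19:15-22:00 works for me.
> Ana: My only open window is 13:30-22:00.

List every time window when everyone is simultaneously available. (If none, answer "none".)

13:30-17:00, 20:15-22:00

Carol ∩ Hamid: 10:15-17:15, 18:30-18:45, 19:30-22:00.
Carol ∩ Hamid ∩ Erik: 10:15-17:15, 18:30-18:45, 20:00-22:00.
Carol ∩ Hamid ∩ Erik ∩ Wei: 13:30-17:00, 20:15-22:00.
Carol ∩ Hamid ∩ Erik ∩ Wei ∩ Arjun: 13:30-17:00, 20:15-22:00.
Carol ∩ Hamid ∩ Erik ∩ Wei ∩ Arjun ∩ Ana: 13:30-17:00, 20:15-22:00.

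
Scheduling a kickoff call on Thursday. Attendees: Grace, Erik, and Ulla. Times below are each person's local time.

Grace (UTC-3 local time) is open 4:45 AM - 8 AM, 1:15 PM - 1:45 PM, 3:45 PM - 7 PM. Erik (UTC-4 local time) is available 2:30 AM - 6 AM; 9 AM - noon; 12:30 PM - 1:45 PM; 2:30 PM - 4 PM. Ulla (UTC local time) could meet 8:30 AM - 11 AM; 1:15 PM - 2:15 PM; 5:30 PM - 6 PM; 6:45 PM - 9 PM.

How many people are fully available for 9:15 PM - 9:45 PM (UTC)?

1

Grace in UTC: 07:45-11:00, 16:15-16:45, 18:45-22:00 (add 3h to convert from UTC-3).
Erik in UTC: 06:30-10:00, 13:00-16:00, 16:30-17:45, 18:30-20:00 (add 4h to convert from UTC-4).
Ulla in UTC: 08:30-11:00, 13:15-14:15, 17:30-18:00, 18:45-21:00.
Grace can make the full 21:15-21:45 slot — that's 1.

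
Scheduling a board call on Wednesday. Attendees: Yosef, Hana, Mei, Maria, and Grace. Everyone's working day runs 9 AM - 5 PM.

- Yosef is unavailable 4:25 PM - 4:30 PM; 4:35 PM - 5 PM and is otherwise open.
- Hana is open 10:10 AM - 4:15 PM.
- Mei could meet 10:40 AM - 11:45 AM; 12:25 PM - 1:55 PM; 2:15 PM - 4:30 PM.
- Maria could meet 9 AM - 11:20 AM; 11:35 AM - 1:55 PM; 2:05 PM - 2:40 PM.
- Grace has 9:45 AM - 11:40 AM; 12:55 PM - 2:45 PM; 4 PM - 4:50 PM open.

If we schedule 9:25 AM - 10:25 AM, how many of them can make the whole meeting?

2

Yosef free: 09:00-16:25, 16:30-16:35 (invert busy blocks within the working day).
Hana free: 10:10-16:15.
Mei free: 10:40-11:45, 12:25-13:55, 14:15-16:30.
Maria free: 09:00-11:20, 11:35-13:55, 14:05-14:40.
Grace free: 09:45-11:40, 12:55-14:45, 16:00-16:50.
Yosef and Maria can make the full 09:25-10:25 slot — that's 2.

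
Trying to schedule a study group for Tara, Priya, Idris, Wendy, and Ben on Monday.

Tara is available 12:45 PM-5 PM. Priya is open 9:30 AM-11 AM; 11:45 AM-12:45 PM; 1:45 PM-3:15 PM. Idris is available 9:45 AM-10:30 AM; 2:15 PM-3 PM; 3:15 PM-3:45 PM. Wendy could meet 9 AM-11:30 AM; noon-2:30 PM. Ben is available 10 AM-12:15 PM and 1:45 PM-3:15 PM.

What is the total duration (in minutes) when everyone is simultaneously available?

15

Tara ∩ Priya: 13:45-15:15.
Tara ∩ Priya ∩ Idris: 14:15-15:00.
Tara ∩ Priya ∩ Idris ∩ Wendy: 14:15-14:30.
Tara ∩ Priya ∩ Idris ∩ Wendy ∩ Ben: 14:15-14:30.
That's a single block of 15 minutes.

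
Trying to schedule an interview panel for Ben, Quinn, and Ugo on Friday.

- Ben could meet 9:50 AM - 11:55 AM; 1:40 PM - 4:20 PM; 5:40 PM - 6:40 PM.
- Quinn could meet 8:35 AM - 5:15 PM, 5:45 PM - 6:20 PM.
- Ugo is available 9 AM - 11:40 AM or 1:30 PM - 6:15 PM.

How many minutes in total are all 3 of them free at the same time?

300

Ben ∩ Quinn: 09:50-11:55, 13:40-16:20, 17:45-18:20.
Ben ∩ Quinn ∩ Ugo: 09:50-11:40, 13:40-16:20, 17:45-18:15.
Those are the intersection windows.
Summing the common windows: 110 + 160 + 30 = 300 minutes.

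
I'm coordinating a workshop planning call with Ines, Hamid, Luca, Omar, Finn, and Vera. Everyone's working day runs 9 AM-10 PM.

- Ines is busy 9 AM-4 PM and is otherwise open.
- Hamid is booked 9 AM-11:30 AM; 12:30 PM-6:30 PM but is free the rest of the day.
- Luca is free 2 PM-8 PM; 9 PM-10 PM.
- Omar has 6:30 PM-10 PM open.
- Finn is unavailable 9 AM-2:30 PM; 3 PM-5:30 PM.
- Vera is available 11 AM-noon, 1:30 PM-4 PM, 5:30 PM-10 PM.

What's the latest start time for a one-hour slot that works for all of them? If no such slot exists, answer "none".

21:00

Ines free: 16:00-22:00 (invert busy blocks within the working day).
Hamid free: 11:30-12:30, 18:30-22:00 (invert busy blocks within the working day).
Luca free: 14:00-20:00, 21:00-22:00.
Omar free: 18:30-22:00.
Finn free: 14:30-15:00, 17:30-22:00 (invert busy blocks within the working day).
Vera free: 11:00-12:00, 13:30-16:00, 17:30-22:00.
Ines ∩ Hamid: 18:30-22:00.
Ines ∩ Hamid ∩ Luca: 18:30-20:00, 21:00-22:00.
Ines ∩ Hamid ∩ Luca ∩ Omar: 18:30-20:00, 21:00-22:00.
Ines ∩ Hamid ∩ Luca ∩ Omar ∩ Finn: 18:30-20:00, 21:00-22:00.
Ines ∩ Hamid ∩ Luca ∩ Omar ∩ Finn ∩ Vera: 18:30-20:00, 21:00-22:00.
The last common window of at least 60 minutes is 21:00-22:00; a 60-minute meeting can start as late as 21:00 and still end by 22:00.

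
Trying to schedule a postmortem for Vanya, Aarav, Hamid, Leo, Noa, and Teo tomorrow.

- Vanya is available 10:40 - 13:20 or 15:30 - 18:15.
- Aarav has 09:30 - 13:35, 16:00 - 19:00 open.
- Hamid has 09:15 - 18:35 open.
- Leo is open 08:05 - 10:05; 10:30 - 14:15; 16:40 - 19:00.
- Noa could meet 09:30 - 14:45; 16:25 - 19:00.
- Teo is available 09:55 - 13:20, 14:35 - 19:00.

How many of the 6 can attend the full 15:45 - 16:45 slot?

3

Vanya, Hamid, and Teo can make the full 15:45-16:45 slot — that's 3.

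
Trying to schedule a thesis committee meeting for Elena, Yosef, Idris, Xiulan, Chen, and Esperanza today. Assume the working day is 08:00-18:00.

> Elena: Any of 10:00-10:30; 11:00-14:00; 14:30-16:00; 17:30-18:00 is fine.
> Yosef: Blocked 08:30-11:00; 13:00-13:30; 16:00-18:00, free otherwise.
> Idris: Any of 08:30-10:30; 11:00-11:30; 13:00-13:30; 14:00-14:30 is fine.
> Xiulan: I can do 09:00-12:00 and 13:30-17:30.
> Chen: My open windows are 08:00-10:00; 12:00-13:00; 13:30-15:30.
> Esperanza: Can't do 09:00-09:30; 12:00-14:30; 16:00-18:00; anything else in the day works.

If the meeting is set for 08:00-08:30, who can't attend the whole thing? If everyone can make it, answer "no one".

Elena, Idris, Xiulan

Elena free: 10:00-10:30, 11:00-14:00, 14:30-16:00, 17:30-18:00.
Yosef free: 08:00-08:30, 11:00-13:00, 13:30-16:00 (invert busy blocks within the working day).
Idris free: 08:30-10:30, 11:00-11:30, 13:00-13:30, 14:00-14:30.
Xiulan free: 09:00-12:00, 13:30-17:30.
Chen free: 08:00-10:00, 12:00-13:00, 13:30-15:30.
Esperanza free: 08:00-09:00, 09:30-12:00, 14:30-16:00 (invert busy blocks within the working day).
Elena: not fully free for 08:00-08:30. Yosef: free for 08:00-08:30. Idris: not fully free for 08:00-08:30. Xiulan: not fully free for 08:00-08:30. Chen: free for 08:00-08:30. Esperanza: free for 08:00-08:30.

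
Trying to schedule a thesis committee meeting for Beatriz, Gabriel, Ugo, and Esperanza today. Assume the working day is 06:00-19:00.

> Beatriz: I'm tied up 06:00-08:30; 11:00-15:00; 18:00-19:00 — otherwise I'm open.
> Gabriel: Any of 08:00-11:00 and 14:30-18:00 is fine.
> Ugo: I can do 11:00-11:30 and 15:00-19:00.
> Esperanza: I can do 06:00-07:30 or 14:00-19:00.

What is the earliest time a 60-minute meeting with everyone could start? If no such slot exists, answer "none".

Beatriz free: 08:30-11:00, 15:00-18:00 (invert busy blocks within the working day).
Gabriel free: 08:00-11:00, 14:30-18:00.
Ugo free: 11:00-11:30, 15:00-19:00.
Esperanza free: 06:00-07:30, 14:00-19:00.
Beatriz ∩ Gabriel: 08:30-11:00, 15:00-18:00.
Beatriz ∩ Gabriel ∩ Ugo: 15:00-18:00.
Beatriz ∩ Gabriel ∩ Ugo ∩ Esperanza: 15:00-18:00.
The first common window of at least 60 minutes is 15:00-18:00, so the earliest start is 15:00.

15:00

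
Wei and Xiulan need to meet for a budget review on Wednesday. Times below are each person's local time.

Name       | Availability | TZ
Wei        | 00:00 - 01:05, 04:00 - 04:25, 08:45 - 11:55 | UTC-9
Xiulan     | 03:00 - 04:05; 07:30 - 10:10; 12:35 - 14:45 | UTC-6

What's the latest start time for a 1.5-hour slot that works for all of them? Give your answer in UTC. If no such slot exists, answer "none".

Wei in UTC: 09:00-10:05, 13:00-13:25, 17:45-20:55 (add 9h to convert from UTC-9).
Xiulan in UTC: 09:00-10:05, 13:30-16:10, 18:35-20:45 (add 6h to convert from UTC-6).
Wei ∩ Xiulan: 09:00-10:05, 18:35-20:45.
So the common availability across everyone is 09:00-10:05, 18:35-20:45.
The last common window of at least 90 minutes is 18:35-20:45; a 90-minute meeting can start as late as 19:15 and still end by 20:45.

19:15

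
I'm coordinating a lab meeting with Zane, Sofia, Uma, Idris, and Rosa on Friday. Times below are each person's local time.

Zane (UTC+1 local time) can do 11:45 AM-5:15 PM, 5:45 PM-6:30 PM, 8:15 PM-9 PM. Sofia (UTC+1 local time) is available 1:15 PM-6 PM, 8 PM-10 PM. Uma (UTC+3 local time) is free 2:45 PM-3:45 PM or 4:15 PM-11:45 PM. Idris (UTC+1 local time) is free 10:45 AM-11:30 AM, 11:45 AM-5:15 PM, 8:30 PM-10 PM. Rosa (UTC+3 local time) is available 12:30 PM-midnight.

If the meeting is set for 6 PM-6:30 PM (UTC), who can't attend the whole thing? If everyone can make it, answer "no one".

Zane in UTC: 10:45-16:15, 16:45-17:30, 19:15-20:00 (subtract 1h to convert from UTC+1).
Sofia in UTC: 12:15-17:00, 19:00-21:00 (subtract 1h to convert from UTC+1).
Uma in UTC: 11:45-12:45, 13:15-20:45 (subtract 3h to convert from UTC+3).
Idris in UTC: 09:45-10:30, 10:45-16:15, 19:30-21:00 (subtract 1h to convert from UTC+1).
Rosa in UTC: 09:30-21:00 (subtract 3h to convert from UTC+3).
Zane: not fully free for 18:00-18:30. Sofia: not fully free for 18:00-18:30. Uma: free for 18:00-18:30. Idris: not fully free for 18:00-18:30. Rosa: free for 18:00-18:30.

Idris, Sofia, Zane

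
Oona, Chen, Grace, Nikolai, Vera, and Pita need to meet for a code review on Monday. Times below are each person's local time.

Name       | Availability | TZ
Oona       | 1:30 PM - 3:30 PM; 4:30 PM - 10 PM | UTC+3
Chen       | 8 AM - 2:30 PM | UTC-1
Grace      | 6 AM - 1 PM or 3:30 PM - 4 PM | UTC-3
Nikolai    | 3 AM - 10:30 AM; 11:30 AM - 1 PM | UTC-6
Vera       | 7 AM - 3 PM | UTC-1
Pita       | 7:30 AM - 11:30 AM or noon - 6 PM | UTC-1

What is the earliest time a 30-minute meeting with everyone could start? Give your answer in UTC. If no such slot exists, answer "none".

10:30

Oona in UTC: 10:30-12:30, 13:30-19:00 (subtract 3h to convert from UTC+3).
Chen in UTC: 09:00-15:30 (add 1h to convert from UTC-1).
Grace in UTC: 09:00-16:00, 18:30-19:00 (add 3h to convert from UTC-3).
Nikolai in UTC: 09:00-16:30, 17:30-19:00 (add 6h to convert from UTC-6).
Vera in UTC: 08:00-16:00 (add 1h to convert from UTC-1).
Pita in UTC: 08:30-12:30, 13:00-19:00 (add 1h to convert from UTC-1).
Oona ∩ Chen: 10:30-12:30, 13:30-15:30.
Oona ∩ Chen ∩ Grace: 10:30-12:30, 13:30-15:30.
Oona ∩ Chen ∩ Grace ∩ Nikolai: 10:30-12:30, 13:30-15:30.
Oona ∩ Chen ∩ Grace ∩ Nikolai ∩ Vera: 10:30-12:30, 13:30-15:30.
Oona ∩ Chen ∩ Grace ∩ Nikolai ∩ Vera ∩ Pita: 10:30-12:30, 13:30-15:30.
Those are the intersection windows.
The first common window of at least 30 minutes is 10:30-12:30, so the earliest start is 10:30.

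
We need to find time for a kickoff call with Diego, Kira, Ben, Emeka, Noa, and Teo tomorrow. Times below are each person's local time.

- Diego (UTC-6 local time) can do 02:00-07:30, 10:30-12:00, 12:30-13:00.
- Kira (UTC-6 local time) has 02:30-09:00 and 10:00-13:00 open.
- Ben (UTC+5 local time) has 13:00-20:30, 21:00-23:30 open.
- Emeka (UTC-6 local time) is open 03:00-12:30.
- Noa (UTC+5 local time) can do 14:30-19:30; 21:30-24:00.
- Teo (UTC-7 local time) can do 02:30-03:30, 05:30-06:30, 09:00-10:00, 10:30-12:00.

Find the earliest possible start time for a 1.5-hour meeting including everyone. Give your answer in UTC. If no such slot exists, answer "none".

Diego in UTC: 08:00-13:30, 16:30-18:00, 18:30-19:00 (add 6h to convert from UTC-6).
Kira in UTC: 08:30-15:00, 16:00-19:00 (add 6h to convert from UTC-6).
Ben in UTC: 08:00-15:30, 16:00-18:30 (subtract 5h to convert from UTC+5).
Emeka in UTC: 09:00-18:30 (add 6h to convert from UTC-6).
Noa in UTC: 09:30-14:30, 16:30-19:00 (subtract 5h to convert from UTC+5).
Teo in UTC: 09:30-10:30, 12:30-13:30, 16:00-17:00, 17:30-19:00 (add 7h to convert from UTC-7).
Diego ∩ Kira: 08:30-13:30, 16:30-18:00, 18:30-19:00.
Diego ∩ Kira ∩ Ben: 08:30-13:30, 16:30-18:00.
Diego ∩ Kira ∩ Ben ∩ Emeka: 09:00-13:30, 16:30-18:00.
Diego ∩ Kira ∩ Ben ∩ Emeka ∩ Noa: 09:30-13:30, 16:30-18:00.
Diego ∩ Kira ∩ Ben ∩ Emeka ∩ Noa ∩ Teo: 09:30-10:30, 12:30-13:30, 16:30-17:00, 17:30-18:00.
No common window is at least 90 minutes long.

none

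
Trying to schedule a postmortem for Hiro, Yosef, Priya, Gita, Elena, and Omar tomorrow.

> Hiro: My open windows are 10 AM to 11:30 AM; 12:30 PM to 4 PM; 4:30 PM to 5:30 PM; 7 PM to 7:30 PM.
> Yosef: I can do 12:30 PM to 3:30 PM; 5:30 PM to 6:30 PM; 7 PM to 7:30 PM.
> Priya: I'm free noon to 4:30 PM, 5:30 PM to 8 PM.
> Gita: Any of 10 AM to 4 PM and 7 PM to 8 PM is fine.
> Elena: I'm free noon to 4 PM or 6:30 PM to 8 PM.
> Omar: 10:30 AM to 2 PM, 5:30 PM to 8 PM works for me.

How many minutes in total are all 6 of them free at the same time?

Hiro ∩ Yosef: 12:30-15:30, 19:00-19:30.
Hiro ∩ Yosef ∩ Priya: 12:30-15:30, 19:00-19:30.
Hiro ∩ Yosef ∩ Priya ∩ Gita: 12:30-15:30, 19:00-19:30.
Hiro ∩ Yosef ∩ Priya ∩ Gita ∩ Elena: 12:30-15:30, 19:00-19:30.
Hiro ∩ Yosef ∩ Priya ∩ Gita ∩ Elena ∩ Omar: 12:30-14:00, 19:00-19:30.
Summing the common windows: 90 + 30 = 120 minutes.

120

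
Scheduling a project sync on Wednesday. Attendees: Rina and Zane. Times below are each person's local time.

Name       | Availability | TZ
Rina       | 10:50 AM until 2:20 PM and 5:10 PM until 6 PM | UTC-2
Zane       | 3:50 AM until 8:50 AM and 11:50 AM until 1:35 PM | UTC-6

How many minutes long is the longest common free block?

Rina in UTC: 12:50-16:20, 19:10-20:00 (add 2h to convert from UTC-2).
Zane in UTC: 09:50-14:50, 17:50-19:35 (add 6h to convert from UTC-6).
Rina ∩ Zane: 12:50-14:50, 19:10-19:35.
So the common availability across everyone is 12:50-14:50, 19:10-19:35.
The longest is 12:50-14:50 at 120 minutes.

120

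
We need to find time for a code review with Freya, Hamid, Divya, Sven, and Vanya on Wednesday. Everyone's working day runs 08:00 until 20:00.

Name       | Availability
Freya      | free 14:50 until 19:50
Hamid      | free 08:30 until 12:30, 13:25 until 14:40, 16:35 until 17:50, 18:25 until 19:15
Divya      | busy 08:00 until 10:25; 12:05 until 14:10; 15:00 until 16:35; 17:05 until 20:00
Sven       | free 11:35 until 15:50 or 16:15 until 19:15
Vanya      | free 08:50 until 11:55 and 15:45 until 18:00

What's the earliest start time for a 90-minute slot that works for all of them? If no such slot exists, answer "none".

Freya free: 14:50-19:50.
Hamid free: 08:30-12:30, 13:25-14:40, 16:35-17:50, 18:25-19:15.
Divya free: 10:25-12:05, 14:10-15:00, 16:35-17:05 (invert busy blocks within the working day).
Sven free: 11:35-15:50, 16:15-19:15.
Vanya free: 08:50-11:55, 15:45-18:00.
Freya ∩ Hamid: 16:35-17:50, 18:25-19:15.
Freya ∩ Hamid ∩ Divya: 16:35-17:05.
Freya ∩ Hamid ∩ Divya ∩ Sven: 16:35-17:05.
Freya ∩ Hamid ∩ Divya ∩ Sven ∩ Vanya: 16:35-17:05.
Those are the intersection windows.
No common window is at least 90 minutes long.

none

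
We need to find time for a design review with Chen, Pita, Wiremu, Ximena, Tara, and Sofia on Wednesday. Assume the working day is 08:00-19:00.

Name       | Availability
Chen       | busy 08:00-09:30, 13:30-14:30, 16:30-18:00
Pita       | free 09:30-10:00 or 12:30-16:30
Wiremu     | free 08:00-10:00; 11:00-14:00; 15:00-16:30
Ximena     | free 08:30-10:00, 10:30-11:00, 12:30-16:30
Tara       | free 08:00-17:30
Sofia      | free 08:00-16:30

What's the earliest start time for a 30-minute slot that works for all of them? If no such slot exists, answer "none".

09:30

Chen free: 09:30-13:30, 14:30-16:30, 18:00-19:00 (invert busy blocks within the working day).
Pita free: 09:30-10:00, 12:30-16:30.
Wiremu free: 08:00-10:00, 11:00-14:00, 15:00-16:30.
Ximena free: 08:30-10:00, 10:30-11:00, 12:30-16:30.
Tara free: 08:00-17:30.
Sofia free: 08:00-16:30.
Chen ∩ Pita: 09:30-10:00, 12:30-13:30, 14:30-16:30.
Chen ∩ Pita ∩ Wiremu: 09:30-10:00, 12:30-13:30, 15:00-16:30.
Chen ∩ Pita ∩ Wiremu ∩ Ximena: 09:30-10:00, 12:30-13:30, 15:00-16:30.
Chen ∩ Pita ∩ Wiremu ∩ Ximena ∩ Tara: 09:30-10:00, 12:30-13:30, 15:00-16:30.
Chen ∩ Pita ∩ Wiremu ∩ Ximena ∩ Tara ∩ Sofia: 09:30-10:00, 12:30-13:30, 15:00-16:30.
The first common window of at least 30 minutes is 09:30-10:00, so the earliest start is 09:30.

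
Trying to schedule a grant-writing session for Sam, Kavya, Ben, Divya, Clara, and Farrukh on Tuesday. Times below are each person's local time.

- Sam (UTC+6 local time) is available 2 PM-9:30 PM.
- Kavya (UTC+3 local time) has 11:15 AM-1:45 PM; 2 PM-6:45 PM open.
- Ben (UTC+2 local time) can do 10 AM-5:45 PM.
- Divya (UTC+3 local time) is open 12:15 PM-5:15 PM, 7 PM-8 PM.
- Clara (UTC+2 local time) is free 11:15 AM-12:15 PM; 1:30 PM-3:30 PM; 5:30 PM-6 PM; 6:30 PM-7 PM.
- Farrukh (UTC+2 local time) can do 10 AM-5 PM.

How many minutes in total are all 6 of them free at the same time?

180

Sam in UTC: 08:00-15:30 (subtract 6h to convert from UTC+6).
Kavya in UTC: 08:15-10:45, 11:00-15:45 (subtract 3h to convert from UTC+3).
Ben in UTC: 08:00-15:45 (subtract 2h to convert from UTC+2).
Divya in UTC: 09:15-14:15, 16:00-17:00 (subtract 3h to convert from UTC+3).
Clara in UTC: 09:15-10:15, 11:30-13:30, 15:30-16:00, 16:30-17:00 (subtract 2h to convert from UTC+2).
Farrukh in UTC: 08:00-15:00 (subtract 2h to convert from UTC+2).
Sam ∩ Kavya: 08:15-10:45, 11:00-15:30.
Sam ∩ Kavya ∩ Ben: 08:15-10:45, 11:00-15:30.
Sam ∩ Kavya ∩ Ben ∩ Divya: 09:15-10:45, 11:00-14:15.
Sam ∩ Kavya ∩ Ben ∩ Divya ∩ Clara: 09:15-10:15, 11:30-13:30.
Sam ∩ Kavya ∩ Ben ∩ Divya ∩ Clara ∩ Farrukh: 09:15-10:15, 11:30-13:30.
Summing the common windows: 60 + 120 = 180 minutes.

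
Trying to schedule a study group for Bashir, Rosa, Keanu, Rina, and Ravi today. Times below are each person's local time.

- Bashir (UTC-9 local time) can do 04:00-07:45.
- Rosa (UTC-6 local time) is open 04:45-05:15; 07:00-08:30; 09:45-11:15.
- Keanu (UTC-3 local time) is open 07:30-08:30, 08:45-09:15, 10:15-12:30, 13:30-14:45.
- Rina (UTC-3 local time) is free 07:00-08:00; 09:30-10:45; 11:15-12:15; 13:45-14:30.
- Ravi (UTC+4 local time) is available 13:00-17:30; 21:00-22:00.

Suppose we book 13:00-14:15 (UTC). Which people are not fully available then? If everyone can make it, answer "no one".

Bashir in UTC: 13:00-16:45 (add 9h to convert from UTC-9).
Rosa in UTC: 10:45-11:15, 13:00-14:30, 15:45-17:15 (add 6h to convert from UTC-6).
Keanu in UTC: 10:30-11:30, 11:45-12:15, 13:15-15:30, 16:30-17:45 (add 3h to convert from UTC-3).
Rina in UTC: 10:00-11:00, 12:30-13:45, 14:15-15:15, 16:45-17:30 (add 3h to convert from UTC-3).
Ravi in UTC: 09:00-13:30, 17:00-18:00 (subtract 4h to convert from UTC+4).
Bashir: free for 13:00-14:15. Rosa: free for 13:00-14:15. Keanu: not fully free for 13:00-14:15. Rina: not fully free for 13:00-14:15. Ravi: not fully free for 13:00-14:15.

Keanu, Ravi, Rina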